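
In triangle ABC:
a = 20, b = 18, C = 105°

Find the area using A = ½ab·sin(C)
A = ½·a·b·sin(C) = ½·20·18·sin(105°)
sin(105°) ≈ 0.965926
A ≈ ½·360·0.965926 = 180·0.965926 ≈ 173.867

Area = 173.9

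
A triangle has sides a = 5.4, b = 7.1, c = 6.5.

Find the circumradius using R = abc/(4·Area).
First find the area with Heron's formula.
s = (5.4 + 7.1 + 6.5)/2 = 9.5
Area = √(s(s−a)(s−b)(s−c)) = √(9.5·4.1·2.4·3) ≈ √280.44 ≈ 16.7463
abc = 5.4·7.1·6.5 = 249.21
R = abc/(4·Area) ≈ 249.21/(4·16.7463) = 249.21/66.9854 ≈ 3.72036

R = 3.72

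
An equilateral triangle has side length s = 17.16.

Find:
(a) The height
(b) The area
(a) The height splits the triangle into two 30-60-90 halves: h = s·√3/2 = 17.16·1.73205/2 ≈ 29.722/2 ≈ 14.861
(b) Area = (√3/4)·s² = (√3/4)·17.16² = (√3/4)·294.4656 ≈ 0.433013·294.4656 ≈ 127.507

Height = 14.86, Area = 127.5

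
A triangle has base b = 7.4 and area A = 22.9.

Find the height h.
A = ½·b·h  ⇒  h = 2A/b = 2·22.9/7.4 = 45.8/7.4 ≈ 6.18919

h = 6.189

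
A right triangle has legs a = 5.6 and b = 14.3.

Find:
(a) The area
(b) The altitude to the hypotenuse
(a) The legs are perpendicular, so Area = ½·a·b = ½·5.6·14.3 = ½·80.08 = 40.04
(b) Hypotenuse c = √(a² + b²) = √(31.36 + 204.49) = √235.85 ≈ 15.3574
    Area = ½·c·h_c  ⇒  h_c = 2·Area/c = 80.08/15.3574 ≈ 5.21442

Area = 40.04, h_c = 5.214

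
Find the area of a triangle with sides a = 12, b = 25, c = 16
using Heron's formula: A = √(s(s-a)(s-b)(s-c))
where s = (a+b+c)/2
s = (12 + 25 + 16)/2 = 53/2 = 26.5
s − a = 14.5, s − b = 1.5, s − c = 10.5
s(s−a)(s−b)(s−c) = 26.5·14.5·1.5·10.5 = 6051.9375
Area = √6051.9375 ≈ 77.7942

s = 26.5, Area = 77.79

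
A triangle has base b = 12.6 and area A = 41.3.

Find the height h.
A = ½·b·h  ⇒  h = 2A/b = 2·41.3/12.6 = 82.6/12.6 ≈ 6.55556

h = 6.556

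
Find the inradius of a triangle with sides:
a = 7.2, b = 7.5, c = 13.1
r = Area/s where s is the semi-perimeter.
s = (7.2 + 7.5 + 13.1)/2 = 27.8/2 = 13.9
Area = √(s(s−a)(s−b)(s−c)) = √(13.9·6.7·6.4·0.8) ≈ √476.826 ≈ 21.8363
r ≈ 21.8363/13.9 ≈ 1.57096

r = 1.571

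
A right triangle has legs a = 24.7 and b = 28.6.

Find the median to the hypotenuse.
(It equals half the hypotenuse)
Hypotenuse c = √(a² + b²) = √(610.09 + 817.96) = √1428.05 ≈ 37.7895
Median to hypotenuse = c/2 ≈ 37.7895/2 ≈ 18.8948

Median = 18.89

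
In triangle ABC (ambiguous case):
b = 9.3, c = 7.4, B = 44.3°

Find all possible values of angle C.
b/sin(B) = c/sin(C)  ⇒  sin(C) = c·sin(B)/b = 7.4·sin(44.3°)/9.3
sin(44.3°) ≈ 0.698415
sin(C) ≈ 7.4·0.698415/9.3 ≈ 5.16827/9.3 ≈ 0.555728
Candidate 1: C₁ = arcsin(0.555728) ≈ 33.7609°  →  A = 180° − 44.3° − 33.7609° ≈ 101.939° > 0, valid
Candidate 2: C₂ = 180° − C₁ ≈ 146.239°  →  A = 180° − 44.3° − 146.239° ≈ -10.5391° ≤ 0, not a valid triangle

C = 33.76° (one solution)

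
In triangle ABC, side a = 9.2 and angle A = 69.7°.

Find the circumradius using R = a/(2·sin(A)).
R = a/(2·sin(A)) = 9.2/(2·sin(69.7°))
sin(69.7°) ≈ 0.937889
R ≈ 9.2/(2·0.937889) = 9.2/1.87578 ≈ 4.90463

R = 4.905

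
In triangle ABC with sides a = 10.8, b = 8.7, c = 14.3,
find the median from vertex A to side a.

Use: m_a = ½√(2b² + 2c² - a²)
m_a = ½√(2·8.7² + 2·14.3² − 10.8²) = ½√(2·75.69 + 2·204.49 − 116.64) = ½√(151.38 + 408.98 − 116.64) = ½√443.72
√443.72 ≈ 21.0647, so m_a ≈ 10.5323

m_a = 10.53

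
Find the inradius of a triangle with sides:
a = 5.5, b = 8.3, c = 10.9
r = Area/s where s is the semi-perimeter.
s = (5.5 + 8.3 + 10.9)/2 = 24.7/2 = 12.35
Area = √(s(s−a)(s−b)(s−c)) = √(12.35·6.85·4.05·1.45) ≈ √496.799 ≈ 22.289
r ≈ 22.289/12.35 ≈ 1.80478

r = 1.805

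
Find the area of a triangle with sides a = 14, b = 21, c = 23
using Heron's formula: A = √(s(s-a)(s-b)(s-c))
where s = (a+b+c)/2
s = (14 + 21 + 23)/2 = 58/2 = 29
s − a = 15, s − b = 8, s − c = 6
s(s−a)(s−b)(s−c) = 29·15·8·6 = 20880
Area = √20880 ≈ 144.499

s = 29.0, Area = 144.5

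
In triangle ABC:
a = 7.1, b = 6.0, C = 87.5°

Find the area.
Two sides and the included angle (SAS): A = ½·a·b·sin(C) = ½·7.1·6.0·sin(87.5°)
sin(87.5°) ≈ 0.999048
A ≈ ½·42.6·0.999048 = 21.3·0.999048 ≈ 21.2797

Area = 21.28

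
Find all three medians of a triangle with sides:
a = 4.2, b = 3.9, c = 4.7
Median formula: m_a = ½√(2b² + 2c² − a²) (and cyclically). a² = 17.64, b² = 15.21, c² = 22.09.
m_a = ½√(2·15.21 + 2·22.09 − 17.64) = ½√56.96 ≈ ½·7.54718 ≈ 3.77359
m_b = ½√(2·17.64 + 2·22.09 − 15.21) = ½√64.25 ≈ ½·8.01561 ≈ 4.0078
m_c = ½√(2·17.64 + 2·15.21 − 22.09) = ½√43.61 ≈ ½·6.60379 ≈ 3.30189

m_a = 3.774, m_b = 4.008, m_c = 3.302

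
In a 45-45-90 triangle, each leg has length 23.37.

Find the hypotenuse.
In a 45-45-90 triangle the sides are in ratio 1 : 1 : √2, so hypotenuse = leg·√2.
Hypotenuse = 23.37·√2 ≈ 23.37·1.41421 ≈ 33.0502

Hypotenuse = 23.37√2 = 33.05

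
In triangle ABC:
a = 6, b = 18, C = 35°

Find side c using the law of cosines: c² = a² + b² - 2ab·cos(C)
c² = 6² + 18² − 2·6·18·cos(35°)
cos(35°) ≈ 0.819152
c² ≈ 36 + 324 − 216·(0.819152) ≈ 360 − 176.937 ≈ 183.063
c ≈ √183.063 ≈ 13.5301

c = 13.53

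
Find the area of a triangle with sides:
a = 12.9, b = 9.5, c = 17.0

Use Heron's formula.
s = (12.9 + 9.5 + 17.0)/2 = 39.4/2 = 19.7
s − a = 6.8, s − b = 10.2, s − c = 2.7
s(s−a)(s−b)(s−c) = 19.7·6.8·10.2·2.7 ≈ 3689.26
Area = √3689.26 ≈ 60.7393

Area = 60.74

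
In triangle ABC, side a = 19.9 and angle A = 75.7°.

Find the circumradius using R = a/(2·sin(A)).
R = a/(2·sin(A)) = 19.9/(2·sin(75.7°))
sin(75.7°) ≈ 0.969016
R ≈ 19.9/(2·0.969016) = 19.9/1.93803 ≈ 10.2682

R = 10.27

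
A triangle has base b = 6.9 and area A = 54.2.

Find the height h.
A = ½·b·h  ⇒  h = 2A/b = 2·54.2/6.9 = 108.4/6.9 ≈ 15.7101

h = 15.71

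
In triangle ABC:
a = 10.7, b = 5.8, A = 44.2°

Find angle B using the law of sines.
a/sin(A) = b/sin(B)  ⇒  sin(B) = b·sin(A)/a = 5.8·sin(44.2°)/10.7
sin(44.2°) ≈ 0.697165
sin(B) ≈ 5.8·0.697165/10.7 ≈ 4.04356/10.7 ≈ 0.377903
B = arcsin(0.377903) ≈ 22.2038°
(Since b ≤ a we need B ≤ A, so the obtuse alternative 180° − 22.2038° ≈ 157.796° is rejected.)

B = 22.2°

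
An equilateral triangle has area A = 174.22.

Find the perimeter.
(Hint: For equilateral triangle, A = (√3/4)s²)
A = (√3/4)s²  ⇒  s² = 4A/√3 = 4·174.22/√3 = 696.88/1.73205 ≈ 402.344
s ≈ √402.344 ≈ 20.0585
Perimeter = 3s ≈ 3·20.0585 ≈ 60.1755

Perimeter = 60.18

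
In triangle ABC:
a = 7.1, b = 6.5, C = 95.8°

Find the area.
Two sides and the included angle (SAS): A = ½·a·b·sin(C) = ½·7.1·6.5·sin(95.8°)
sin(95.8°) ≈ 0.994881
A ≈ ½·46.15·0.994881 = 23.075·0.994881 ≈ 22.9569

Area = 22.96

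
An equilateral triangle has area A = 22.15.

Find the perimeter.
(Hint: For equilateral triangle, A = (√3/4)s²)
A = (√3/4)s²  ⇒  s² = 4A/√3 = 4·22.15/√3 = 88.6/1.73205 ≈ 51.1532
s ≈ √51.1532 ≈ 7.15215
Perimeter = 3s ≈ 3·7.15215 ≈ 21.4564

Perimeter = 21.46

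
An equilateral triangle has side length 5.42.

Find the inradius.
r = Area/s with s the semi-perimeter.
Area = (√3/4)·5.42² = (√3/4)·29.3764 ≈ 0.433013·29.3764 ≈ 12.7204
s = 3·5.42/2 = 8.13
r ≈ 12.7204/8.13 ≈ 1.56462
(Equivalently r = side/(2√3) = 5.42/3.4641 ≈ 1.56462.)

r = 1.565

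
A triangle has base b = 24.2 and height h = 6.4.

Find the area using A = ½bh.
A = ½·b·h = ½·24.2·6.4 = ½·154.88 = 77.44

Area = 77.44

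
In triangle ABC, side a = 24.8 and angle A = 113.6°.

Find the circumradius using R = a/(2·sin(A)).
R = a/(2·sin(A)) = 24.8/(2·sin(113.6°))
sin(113.6°) ≈ 0.916363
R ≈ 24.8/(2·0.916363) = 24.8/1.83273 ≈ 13.5318

R = 13.53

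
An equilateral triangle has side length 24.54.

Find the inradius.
r = Area/s with s the semi-perimeter.
Area = (√3/4)·24.54² = (√3/4)·602.2116 ≈ 0.433013·602.2116 ≈ 260.765
s = 3·24.54/2 = 36.81
r ≈ 260.765/36.81 ≈ 7.08409
(Equivalently r = side/(2√3) = 24.54/3.4641 ≈ 7.08409.)

r = 7.084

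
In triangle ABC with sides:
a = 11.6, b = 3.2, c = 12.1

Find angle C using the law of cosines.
c² = a² + b² − 2ab·cos(C)  ⇒  cos(C) = (a² + b² − c²)/(2ab)
cos(C) = (11.6² + 3.2² − 12.1²)/(2·11.6·3.2) = (134.56 + 10.24 − 146.41)/74.24 = -1.61/74.24 ≈ -0.0216864
C = arccos(-0.0216864) ≈ 91.2426°

C = 91.24°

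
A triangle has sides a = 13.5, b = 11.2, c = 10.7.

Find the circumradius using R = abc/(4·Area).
First find the area with Heron's formula.
s = (13.5 + 11.2 + 10.7)/2 = 17.7
Area = √(s(s−a)(s−b)(s−c)) = √(17.7·4.2·6.5·7) ≈ √3382.47 ≈ 58.159
abc = 13.5·11.2·10.7 = 1617.84
R = abc/(4·Area) ≈ 1617.84/(4·58.159) = 1617.84/232.636 ≈ 6.95438

R = 6.954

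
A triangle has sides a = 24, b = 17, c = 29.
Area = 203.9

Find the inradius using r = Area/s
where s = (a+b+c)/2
s = (24 + 17 + 29)/2 = 70/2 = 35
r = Area/s = 203.9/35 ≈ 5.82571

r = 5.826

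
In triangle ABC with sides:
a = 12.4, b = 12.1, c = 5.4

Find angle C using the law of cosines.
c² = a² + b² − 2ab·cos(C)  ⇒  cos(C) = (a² + b² − c²)/(2ab)
cos(C) = (12.4² + 12.1² − 5.4²)/(2·12.4·12.1) = (153.76 + 146.41 − 29.16)/300.08 = 271.01/300.08 ≈ 0.903126
C = arccos(0.903126) ≈ 25.428°

C = 25.43°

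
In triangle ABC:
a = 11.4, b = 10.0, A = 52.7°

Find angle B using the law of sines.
a/sin(A) = b/sin(B)  ⇒  sin(B) = b·sin(A)/a = 10.0·sin(52.7°)/11.4
sin(52.7°) ≈ 0.795473
sin(B) ≈ 10.0·0.795473/11.4 ≈ 7.95473/11.4 ≈ 0.697784
B = arcsin(0.697784) ≈ 44.2495°
(Since b ≤ a we need B ≤ A, so the obtuse alternative 180° − 44.2495° ≈ 135.751° is rejected.)

B = 44.25°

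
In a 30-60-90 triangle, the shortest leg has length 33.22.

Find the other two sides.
In a 30-60-90 triangle the sides are in ratio 1 : √3 : 2 (short leg : long leg : hypotenuse).
Long leg = 33.22·√3 ≈ 33.22·1.73205 ≈ 57.5387
Hypotenuse = 2·33.22 = 66.44

Long leg = 33.22√3 = 57.54, Hypotenuse = 66.44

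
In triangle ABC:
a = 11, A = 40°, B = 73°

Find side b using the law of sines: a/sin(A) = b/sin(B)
a/sin(A) = b/sin(B)  ⇒  b = a·sin(B)/sin(A) = 11·sin(73°)/sin(40°)
sin(73°) ≈ 0.956305, sin(40°) ≈ 0.642788
b ≈ 11·0.956305/0.642788 ≈ 10.5194/0.642788 ≈ 16.3652

b = 16.37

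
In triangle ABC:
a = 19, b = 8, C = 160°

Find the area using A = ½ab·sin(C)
A = ½·a·b·sin(C) = ½·19·8·sin(160°)
sin(160°) ≈ 0.34202
A ≈ ½·152·0.34202 = 76·0.34202 ≈ 25.9935

Area = 25.99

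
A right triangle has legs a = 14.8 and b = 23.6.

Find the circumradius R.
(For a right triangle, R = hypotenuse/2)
Hypotenuse c = √(a² + b²) = √(219.04 + 556.96) = √776 ≈ 27.8568
R = c/2 ≈ 27.8568/2 ≈ 13.9284

R = 13.93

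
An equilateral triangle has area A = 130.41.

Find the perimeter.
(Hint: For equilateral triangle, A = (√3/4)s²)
A = (√3/4)s²  ⇒  s² = 4A/√3 = 4·130.41/√3 = 521.64/1.73205 ≈ 301.169
s ≈ √301.169 ≈ 17.3542
Perimeter = 3s ≈ 3·17.3542 ≈ 52.0627

Perimeter = 52.06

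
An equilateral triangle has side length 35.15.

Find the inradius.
r = Area/s with s the semi-perimeter.
Area = (√3/4)·35.15² = (√3/4)·1235.5225 ≈ 0.433013·1235.5225 ≈ 534.997
s = 3·35.15/2 = 52.725
r ≈ 534.997/52.725 ≈ 10.1469
(Equivalently r = side/(2√3) = 35.15/3.4641 ≈ 10.1469.)

r = 10.15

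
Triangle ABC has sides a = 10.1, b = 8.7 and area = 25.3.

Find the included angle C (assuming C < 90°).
Area = ½·a·b·sin(C)  ⇒  sin(C) = 2·Area/(a·b) = 2·25.3/(10.1·8.7) = 50.6/87.87 ≈ 0.575851
C = arcsin(0.575851) ≈ 35.1592° (taking the acute solution since C < 90°)

C = 35.16°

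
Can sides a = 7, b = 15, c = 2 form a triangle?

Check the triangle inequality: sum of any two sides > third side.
a + b vs c: 7 + 15 = 22 > 2  ✓
a + c vs b: 7 + 2 = 9 ≤ 15  ✗
b + c vs a: 15 + 2 = 17 > 7  ✓

No: 7 + 2 = 9 is not > 15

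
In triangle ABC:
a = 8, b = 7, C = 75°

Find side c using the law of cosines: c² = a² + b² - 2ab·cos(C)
c² = 8² + 7² − 2·8·7·cos(75°)
cos(75°) ≈ 0.258819
c² ≈ 64 + 49 − 112·(0.258819) ≈ 113 − 28.9877 ≈ 84.0123
c ≈ √84.0123 ≈ 9.16582

c = 9.166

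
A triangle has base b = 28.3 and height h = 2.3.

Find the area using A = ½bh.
A = ½·b·h = ½·28.3·2.3 = ½·65.09 = 32.545

Area = 32.545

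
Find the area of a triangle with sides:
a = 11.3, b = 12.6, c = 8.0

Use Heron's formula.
s = (11.3 + 12.6 + 8.0)/2 = 31.9/2 = 15.95
s − a = 4.65, s − b = 3.35, s − c = 7.95
s(s−a)(s−b)(s−c) = 15.95·4.65·3.35·7.95 ≈ 1975.27
Area = √1975.27 ≈ 44.444

Area = 44.44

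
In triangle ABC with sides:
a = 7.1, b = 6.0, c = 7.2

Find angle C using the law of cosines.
c² = a² + b² − 2ab·cos(C)  ⇒  cos(C) = (a² + b² − c²)/(2ab)
cos(C) = (7.1² + 6.0² − 7.2²)/(2·7.1·6.0) = (50.41 + 36 − 51.84)/85.2 = 34.57/85.2 ≈ 0.405751
C = arccos(0.405751) ≈ 66.0618°

C = 66.06°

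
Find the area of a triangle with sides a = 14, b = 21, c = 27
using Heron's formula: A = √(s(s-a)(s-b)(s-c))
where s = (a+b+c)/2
s = (14 + 21 + 27)/2 = 62/2 = 31
s − a = 17, s − b = 10, s − c = 4
s(s−a)(s−b)(s−c) = 31·17·10·4 = 21080
Area = √21080 ≈ 145.19

s = 31.0, Area = 145.2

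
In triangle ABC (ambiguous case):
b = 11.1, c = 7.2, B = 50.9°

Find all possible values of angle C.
b/sin(B) = c/sin(C)  ⇒  sin(C) = c·sin(B)/b = 7.2·sin(50.9°)/11.1
sin(50.9°) ≈ 0.776046
sin(C) ≈ 7.2·0.776046/11.1 ≈ 5.58753/11.1 ≈ 0.503381
Candidate 1: C₁ = arcsin(0.503381) ≈ 30.224°  →  A = 180° − 50.9° − 30.224° ≈ 98.876° > 0, valid
Candidate 2: C₂ = 180° − C₁ ≈ 149.776°  →  A = 180° − 50.9° − 149.776° ≈ -20.676° ≤ 0, not a valid triangle

C = 30.22° (one solution)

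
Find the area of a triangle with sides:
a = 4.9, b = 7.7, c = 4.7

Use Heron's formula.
s = (4.9 + 7.7 + 4.7)/2 = 17.3/2 = 8.65
s − a = 3.75, s − b = 0.95, s − c = 3.95
s(s−a)(s−b)(s−c) = 8.65·3.75·0.95·3.95 ≈ 121.722
Area = √121.722 ≈ 11.0328

Area = 11.03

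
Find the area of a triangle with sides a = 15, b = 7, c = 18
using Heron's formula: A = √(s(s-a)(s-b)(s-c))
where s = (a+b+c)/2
s = (15 + 7 + 18)/2 = 40/2 = 20
s − a = 5, s − b = 13, s − c = 2
s(s−a)(s−b)(s−c) = 20·5·13·2 = 2600
Area = √2600 ≈ 50.9902

s = 20.0, Area = 50.99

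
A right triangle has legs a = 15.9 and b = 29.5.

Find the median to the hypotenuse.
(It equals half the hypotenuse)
Hypotenuse c = √(a² + b²) = √(252.81 + 870.25) = √1123.06 ≈ 33.5121
Median to hypotenuse = c/2 ≈ 33.5121/2 ≈ 16.756

Median = 16.76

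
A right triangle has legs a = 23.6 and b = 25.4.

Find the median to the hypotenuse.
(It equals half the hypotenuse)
Hypotenuse c = √(a² + b²) = √(556.96 + 645.16) = √1202.12 ≈ 34.6716
Median to hypotenuse = c/2 ≈ 34.6716/2 ≈ 17.3358

Median = 17.34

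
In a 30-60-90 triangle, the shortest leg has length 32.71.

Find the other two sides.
In a 30-60-90 triangle the sides are in ratio 1 : √3 : 2 (short leg : long leg : hypotenuse).
Long leg = 32.71·√3 ≈ 32.71·1.73205 ≈ 56.6554
Hypotenuse = 2·32.71 = 65.42

Long leg = 32.71√3 = 56.66, Hypotenuse = 65.42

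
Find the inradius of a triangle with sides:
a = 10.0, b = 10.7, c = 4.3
r = Area/s where s is the semi-perimeter.
s = (10.0 + 10.7 + 4.3)/2 = 25/2 = 12.5
Area = √(s(s−a)(s−b)(s−c)) = √(12.5·2.5·1.8·8.2) ≈ √461.25 ≈ 21.4767
r ≈ 21.4767/12.5 ≈ 1.71814

r = 1.718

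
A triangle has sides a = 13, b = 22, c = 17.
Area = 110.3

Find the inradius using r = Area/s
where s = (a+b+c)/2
s = (13 + 22 + 17)/2 = 52/2 = 26
r = Area/s = 110.3/26 ≈ 4.24231

r = 4.242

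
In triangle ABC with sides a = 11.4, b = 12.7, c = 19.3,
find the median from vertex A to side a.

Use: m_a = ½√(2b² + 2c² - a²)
m_a = ½√(2·12.7² + 2·19.3² − 11.4²) = ½√(2·161.29 + 2·372.49 − 129.96) = ½√(322.58 + 744.98 − 129.96) = ½√937.6
√937.6 ≈ 30.6203, so m_a ≈ 15.3101

m_a = 15.31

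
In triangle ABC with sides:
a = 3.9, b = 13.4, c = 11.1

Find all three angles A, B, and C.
Law of cosines for each angle (a² = 15.21, b² = 179.56, c² = 123.21):
cos(A) = (b² + c² − a²)/(2bc) = (179.56 + 123.21 − 15.21)/(2·13.4·11.1) = 287.56/297.48 ≈ 0.966653  ⇒  A ≈ 14.8381°
cos(B) = (a² + c² − b²)/(2ac) = (15.21 + 123.21 − 179.56)/(2·3.9·11.1) = -41.14/86.58 ≈ -0.475167  ⇒  B ≈ 118.37°
cos(C) = (a² + b² − c²)/(2ab) = (15.21 + 179.56 − 123.21)/(2·3.9·13.4) = 71.56/104.52 ≈ 0.684654  ⇒  C ≈ 46.7916°
Check: A + B + C ≈ 180°

A = 14.84°, B = 118.4°, C = 46.79°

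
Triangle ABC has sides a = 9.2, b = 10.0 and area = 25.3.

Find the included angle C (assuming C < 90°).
Area = ½·a·b·sin(C)  ⇒  sin(C) = 2·Area/(a·b) = 2·25.3/(9.2·10.0) = 50.6/92 ≈ 0.55
C = arcsin(0.55) ≈ 33.367° (taking the acute solution since C < 90°)

C = 33.37°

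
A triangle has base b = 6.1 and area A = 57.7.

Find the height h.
A = ½·b·h  ⇒  h = 2A/b = 2·57.7/6.1 = 115.4/6.1 ≈ 18.918

h = 18.92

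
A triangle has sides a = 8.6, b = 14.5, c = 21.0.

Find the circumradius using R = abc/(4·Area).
First find the area with Heron's formula.
s = (8.6 + 14.5 + 21.0)/2 = 22.05
Area = √(s(s−a)(s−b)(s−c)) = √(22.05·13.45·7.55·1.05) ≈ √2351.08 ≈ 48.4879
abc = 8.6·14.5·21.0 = 2618.7
R = abc/(4·Area) ≈ 2618.7/(4·48.4879) = 2618.7/193.952 ≈ 13.5018

R = 13.5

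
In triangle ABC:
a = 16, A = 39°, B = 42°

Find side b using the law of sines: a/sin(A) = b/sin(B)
a/sin(A) = b/sin(B)  ⇒  b = a·sin(B)/sin(A) = 16·sin(42°)/sin(39°)
sin(42°) ≈ 0.669131, sin(39°) ≈ 0.62932
b ≈ 16·0.669131/0.62932 ≈ 10.7061/0.62932 ≈ 17.0121

b = 17.01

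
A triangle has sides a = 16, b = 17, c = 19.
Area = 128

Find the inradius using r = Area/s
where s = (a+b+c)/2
s = (16 + 17 + 19)/2 = 52/2 = 26
r = Area/s = 128/26 ≈ 4.92308

r = 4.923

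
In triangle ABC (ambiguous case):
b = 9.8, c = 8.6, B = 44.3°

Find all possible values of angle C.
b/sin(B) = c/sin(C)  ⇒  sin(C) = c·sin(B)/b = 8.6·sin(44.3°)/9.8
sin(44.3°) ≈ 0.698415
sin(C) ≈ 8.6·0.698415/9.8 ≈ 6.00637/9.8 ≈ 0.612895
Candidate 1: C₁ = arcsin(0.612895) ≈ 37.7991°  →  A = 180° − 44.3° − 37.7991° ≈ 97.9009° > 0, valid
Candidate 2: C₂ = 180° − C₁ ≈ 142.201°  →  A = 180° − 44.3° − 142.201° ≈ -6.5009° ≤ 0, not a valid triangle

C = 37.8° (one solution)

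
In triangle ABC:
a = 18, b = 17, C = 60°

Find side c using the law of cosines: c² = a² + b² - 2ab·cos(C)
c² = 18² + 17² − 2·18·17·cos(60°)
cos(60°) ≈ 0.5
c² ≈ 324 + 289 − 612·(0.5) ≈ 613 − 306 ≈ 307
c ≈ √307 ≈ 17.5214

c = 17.52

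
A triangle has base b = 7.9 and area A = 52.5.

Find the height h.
A = ½·b·h  ⇒  h = 2A/b = 2·52.5/7.9 = 105/7.9 ≈ 13.2911

h = 13.29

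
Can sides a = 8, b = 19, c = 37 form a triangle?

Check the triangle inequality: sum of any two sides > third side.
a + b vs c: 8 + 19 = 27 ≤ 37  ✗
a + c vs b: 8 + 37 = 45 > 19  ✓
b + c vs a: 19 + 37 = 56 > 8  ✓

No: 8 + 19 = 27 is not > 37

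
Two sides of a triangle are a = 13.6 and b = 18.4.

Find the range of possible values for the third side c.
Triangle inequality: |a − b| < c < a + b
|a − b| = |13.6 − 18.4| = 4.8
a + b = 13.6 + 18.4 = 32

4.8 < c < 32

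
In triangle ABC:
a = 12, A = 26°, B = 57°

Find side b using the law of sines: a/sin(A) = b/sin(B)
a/sin(A) = b/sin(B)  ⇒  b = a·sin(B)/sin(A) = 12·sin(57°)/sin(26°)
sin(57°) ≈ 0.838671, sin(26°) ≈ 0.438371
b ≈ 12·0.838671/0.438371 ≈ 10.064/0.438371 ≈ 22.9578

b = 22.96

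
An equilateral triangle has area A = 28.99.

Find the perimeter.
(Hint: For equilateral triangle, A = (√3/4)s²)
A = (√3/4)s²  ⇒  s² = 4A/√3 = 4·28.99/√3 = 115.96/1.73205 ≈ 66.9495
s ≈ √66.9495 ≈ 8.18227
Perimeter = 3s ≈ 3·8.18227 ≈ 24.5468

Perimeter = 24.55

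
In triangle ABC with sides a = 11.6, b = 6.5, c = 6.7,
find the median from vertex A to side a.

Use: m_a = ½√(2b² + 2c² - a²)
m_a = ½√(2·6.5² + 2·6.7² − 11.6²) = ½√(2·42.25 + 2·44.89 − 134.56) = ½√(84.5 + 89.78 − 134.56) = ½√39.72
√39.72 ≈ 6.30238, so m_a ≈ 3.15119

m_a = 3.151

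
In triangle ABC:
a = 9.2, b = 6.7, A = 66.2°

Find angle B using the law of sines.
a/sin(A) = b/sin(B)  ⇒  sin(B) = b·sin(A)/a = 6.7·sin(66.2°)/9.2
sin(66.2°) ≈ 0.91496
sin(B) ≈ 6.7·0.91496/9.2 ≈ 6.13023/9.2 ≈ 0.666329
B = arcsin(0.666329) ≈ 41.7844°
(Since b ≤ a we need B ≤ A, so the obtuse alternative 180° − 41.7844° ≈ 138.216° is rejected.)

B = 41.78°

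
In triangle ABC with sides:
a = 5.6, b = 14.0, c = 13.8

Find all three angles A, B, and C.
Law of cosines for each angle (a² = 31.36, b² = 196, c² = 190.44):
cos(A) = (b² + c² − a²)/(2bc) = (196 + 190.44 − 31.36)/(2·14.0·13.8) = 355.08/386.4 ≈ 0.918944  ⇒  A ≈ 23.2278°
cos(B) = (a² + c² − b²)/(2ac) = (31.36 + 190.44 − 196)/(2·5.6·13.8) = 25.8/154.56 ≈ 0.166925  ⇒  B ≈ 80.3909°
cos(C) = (a² + b² − c²)/(2ab) = (31.36 + 196 − 190.44)/(2·5.6·14.0) = 36.92/156.8 ≈ 0.235459  ⇒  C ≈ 76.3813°
Check: A + B + C ≈ 180°

A = 23.23°, B = 80.39°, C = 76.38°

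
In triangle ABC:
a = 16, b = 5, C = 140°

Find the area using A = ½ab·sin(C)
A = ½·a·b·sin(C) = ½·16·5·sin(140°)
sin(140°) ≈ 0.642788
A ≈ ½·80·0.642788 = 40·0.642788 ≈ 25.7115

Area = 25.71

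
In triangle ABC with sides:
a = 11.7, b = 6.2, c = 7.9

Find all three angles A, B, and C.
Law of cosines for each angle (a² = 136.89, b² = 38.44, c² = 62.41):
cos(A) = (b² + c² − a²)/(2bc) = (38.44 + 62.41 − 136.89)/(2·6.2·7.9) = -36.04/97.96 ≈ -0.367905  ⇒  A ≈ 111.586°
cos(B) = (a² + c² − b²)/(2ac) = (136.89 + 62.41 − 38.44)/(2·11.7·7.9) = 160.86/184.86 ≈ 0.870172  ⇒  B ≈ 29.5214°
cos(C) = (a² + b² − c²)/(2ab) = (136.89 + 38.44 − 62.41)/(2·11.7·6.2) = 112.92/145.08 ≈ 0.778329  ⇒  C ≈ 38.8921°
Check: A + B + C ≈ 180°

A = 111.6°, B = 29.52°, C = 38.89°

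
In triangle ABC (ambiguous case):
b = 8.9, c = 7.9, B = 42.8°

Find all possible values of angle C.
b/sin(B) = c/sin(C)  ⇒  sin(C) = c·sin(B)/b = 7.9·sin(42.8°)/8.9
sin(42.8°) ≈ 0.679441
sin(C) ≈ 7.9·0.679441/8.9 ≈ 5.36759/8.9 ≈ 0.6031
Candidate 1: C₁ = arcsin(0.6031) ≈ 37.0922°  →  A = 180° − 42.8° − 37.0922° ≈ 100.108° > 0, valid
Candidate 2: C₂ = 180° − C₁ ≈ 142.908°  →  A = 180° − 42.8° − 142.908° ≈ -5.7078° ≤ 0, not a valid triangle

C = 37.09° (one solution)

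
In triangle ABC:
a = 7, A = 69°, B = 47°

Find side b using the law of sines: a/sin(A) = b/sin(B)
a/sin(A) = b/sin(B)  ⇒  b = a·sin(B)/sin(A) = 7·sin(47°)/sin(69°)
sin(47°) ≈ 0.731354, sin(69°) ≈ 0.93358
b ≈ 7·0.731354/0.93358 ≈ 5.11948/0.93358 ≈ 5.4837

b = 5.484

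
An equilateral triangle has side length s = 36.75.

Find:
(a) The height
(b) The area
(a) The height splits the triangle into two 30-60-90 halves: h = s·√3/2 = 36.75·1.73205/2 ≈ 63.6529/2 ≈ 31.8264
(b) Area = (√3/4)·s² = (√3/4)·36.75² = (√3/4)·1350.5625 ≈ 0.433013·1350.5625 ≈ 584.811

Height = 31.83, Area = 584.8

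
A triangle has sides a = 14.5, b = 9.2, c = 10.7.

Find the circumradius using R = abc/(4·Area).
First find the area with Heron's formula.
s = (14.5 + 9.2 + 10.7)/2 = 17.2
Area = √(s(s−a)(s−b)(s−c)) = √(17.2·2.7·8·6.5) ≈ √2414.88 ≈ 49.1414
abc = 14.5·9.2·10.7 = 1427.38
R = abc/(4·Area) ≈ 1427.38/(4·49.1414) = 1427.38/196.566 ≈ 7.26159

R = 7.262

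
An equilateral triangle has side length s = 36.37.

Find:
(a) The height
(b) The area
(a) The height splits the triangle into two 30-60-90 halves: h = s·√3/2 = 36.37·1.73205/2 ≈ 62.9947/2 ≈ 31.4973
(b) Area = (√3/4)·s² = (√3/4)·36.37² = (√3/4)·1322.7769 ≈ 0.433013·1322.7769 ≈ 572.779

Height = 31.5, Area = 572.8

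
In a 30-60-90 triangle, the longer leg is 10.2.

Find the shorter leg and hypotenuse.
In a 30-60-90 triangle the sides are in ratio 1 : √3 : 2, so short leg = long leg/√3 and hypotenuse = 2·(short leg).
Short leg = 10.2/√3 ≈ 10.2/1.73205 ≈ 5.88897
Hypotenuse = 2·5.88897 ≈ 11.7779

Short leg = 5.889, Hypotenuse = 11.78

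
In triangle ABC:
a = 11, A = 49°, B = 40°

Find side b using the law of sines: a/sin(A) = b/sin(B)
a/sin(A) = b/sin(B)  ⇒  b = a·sin(B)/sin(A) = 11·sin(40°)/sin(49°)
sin(40°) ≈ 0.642788, sin(49°) ≈ 0.75471
b ≈ 11·0.642788/0.75471 ≈ 7.07066/0.75471 ≈ 9.36872

b = 9.369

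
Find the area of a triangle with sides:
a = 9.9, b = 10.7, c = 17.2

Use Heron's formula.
s = (9.9 + 10.7 + 17.2)/2 = 37.8/2 = 18.9
s − a = 9, s − b = 8.2, s − c = 1.7
s(s−a)(s−b)(s−c) = 18.9·9·8.2·1.7 ≈ 2371.19
Area = √2371.19 ≈ 48.6949

Area = 48.69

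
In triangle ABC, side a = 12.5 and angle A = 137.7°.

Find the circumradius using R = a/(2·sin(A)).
R = a/(2·sin(A)) = 12.5/(2·sin(137.7°))
sin(137.7°) ≈ 0.673013
R ≈ 12.5/(2·0.673013) = 12.5/1.34603 ≈ 9.2866

R = 9.287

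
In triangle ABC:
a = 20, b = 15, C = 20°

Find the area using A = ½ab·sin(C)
A = ½·a·b·sin(C) = ½·20·15·sin(20°)
sin(20°) ≈ 0.34202
A ≈ ½·300·0.34202 = 150·0.34202 ≈ 51.303

Area = 51.3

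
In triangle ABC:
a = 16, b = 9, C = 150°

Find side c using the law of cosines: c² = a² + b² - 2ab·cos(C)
c² = 16² + 9² − 2·16·9·cos(150°)
cos(150°) ≈ -0.866025
c² ≈ 256 + 81 − 288·(-0.866025) ≈ 337 + 249.415 ≈ 586.415
c ≈ √586.415 ≈ 24.216

c = 24.22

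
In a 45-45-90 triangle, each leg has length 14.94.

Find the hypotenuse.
In a 45-45-90 triangle the sides are in ratio 1 : 1 : √2, so hypotenuse = leg·√2.
Hypotenuse = 14.94·√2 ≈ 14.94·1.41421 ≈ 21.1284

Hypotenuse = 14.94√2 = 21.13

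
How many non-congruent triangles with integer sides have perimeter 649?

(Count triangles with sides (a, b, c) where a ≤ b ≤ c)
Let a ≤ b ≤ c with a + b + c = 649. The only binding inequality is a + b > c, i.e. 649 − c > c, so c < 649/2; and c ≥ 649/3 since c is the largest side.
So 217 ≤ c ≤ 324. For each c, b runs from ⌈(649 − c)/2⌉ up to c (then a = 649 − b − c satisfies 1 ≤ a ≤ b automatically), giving c − ⌈(649 − c)/2⌉ + 1 choices.
Summing over c: 2 + 3 + 5 + 6 + … + 161 + 162  (108 terms, c = 217, …, 324) = 8856
Check (closed form: nearest integer to p²/48 for even p, (p+3)²/48 for odd p): (649+3)²/48 = 652²/48 = 425104/48 ≈ 8856.33 → 8856

8856 triangles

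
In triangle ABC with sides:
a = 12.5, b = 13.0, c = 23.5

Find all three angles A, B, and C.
Law of cosines for each angle (a² = 156.25, b² = 169, c² = 552.25):
cos(A) = (b² + c² − a²)/(2bc) = (169 + 552.25 − 156.25)/(2·13.0·23.5) = 565/611 ≈ 0.924714  ⇒  A ≈ 22.3748°
cos(B) = (a² + c² − b²)/(2ac) = (156.25 + 552.25 − 169)/(2·12.5·23.5) = 539.5/587.5 ≈ 0.918298  ⇒  B ≈ 23.3215°
cos(C) = (a² + b² − c²)/(2ab) = (156.25 + 169 − 552.25)/(2·12.5·13.0) = -227/325 ≈ -0.698462  ⇒  C ≈ 134.304°
Check: A + B + C ≈ 180°

A = 22.37°, B = 23.32°, C = 134.3°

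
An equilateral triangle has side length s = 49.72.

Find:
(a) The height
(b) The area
(a) The height splits the triangle into two 30-60-90 halves: h = s·√3/2 = 49.72·1.73205/2 ≈ 86.1176/2 ≈ 43.0588
(b) Area = (√3/4)·s² = (√3/4)·49.72² = (√3/4)·2472.0784 ≈ 0.433013·2472.0784 ≈ 1070.44

Height = 43.06, Area = 1070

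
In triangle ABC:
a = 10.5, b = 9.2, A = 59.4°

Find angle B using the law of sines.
a/sin(A) = b/sin(B)  ⇒  sin(B) = b·sin(A)/a = 9.2·sin(59.4°)/10.5
sin(59.4°) ≈ 0.860742
sin(B) ≈ 9.2·0.860742/10.5 ≈ 7.91883/10.5 ≈ 0.754174
B = arcsin(0.754174) ≈ 48.9532°
(Since b ≤ a we need B ≤ A, so the obtuse alternative 180° − 48.9532° ≈ 131.047° is rejected.)

B = 48.95°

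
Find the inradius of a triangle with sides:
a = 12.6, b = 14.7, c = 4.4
r = Area/s where s is the semi-perimeter.
s = (12.6 + 14.7 + 4.4)/2 = 31.7/2 = 15.85
Area = √(s(s−a)(s−b)(s−c)) = √(15.85·3.25·1.15·11.45) ≈ √678.291 ≈ 26.044
r ≈ 26.044/15.85 ≈ 1.64316

r = 1.643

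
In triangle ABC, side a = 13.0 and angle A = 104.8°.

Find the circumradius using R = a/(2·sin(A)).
R = a/(2·sin(A)) = 13.0/(2·sin(104.8°))
sin(104.8°) ≈ 0.966823
R ≈ 13.0/(2·0.966823) = 13.0/1.93365 ≈ 6.72305

R = 6.723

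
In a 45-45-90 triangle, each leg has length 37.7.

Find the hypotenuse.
In a 45-45-90 triangle the sides are in ratio 1 : 1 : √2, so hypotenuse = leg·√2.
Hypotenuse = 37.7·√2 ≈ 37.7·1.41421 ≈ 53.3159

Hypotenuse = 37.7√2 = 53.32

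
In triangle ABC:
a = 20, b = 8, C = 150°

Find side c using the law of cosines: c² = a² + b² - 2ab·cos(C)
c² = 20² + 8² − 2·20·8·cos(150°)
cos(150°) ≈ -0.866025
c² ≈ 400 + 64 − 320·(-0.866025) ≈ 464 + 277.128 ≈ 741.128
c ≈ √741.128 ≈ 27.2237

c = 27.22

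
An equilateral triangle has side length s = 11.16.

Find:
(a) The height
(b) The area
(a) The height splits the triangle into two 30-60-90 halves: h = s·√3/2 = 11.16·1.73205/2 ≈ 19.3297/2 ≈ 9.66484
(b) Area = (√3/4)·s² = (√3/4)·11.16² = (√3/4)·124.5456 ≈ 0.433013·124.5456 ≈ 53.9298

Height = 9.665, Area = 53.93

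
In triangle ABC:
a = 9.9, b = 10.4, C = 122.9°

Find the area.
Two sides and the included angle (SAS): A = ½·a·b·sin(C) = ½·9.9·10.4·sin(122.9°)
sin(122.9°) ≈ 0.83962
A ≈ ½·102.96·0.83962 = 51.48·0.83962 ≈ 43.2236

Area = 43.22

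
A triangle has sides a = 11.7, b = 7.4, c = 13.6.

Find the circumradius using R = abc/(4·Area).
First find the area with Heron's formula.
s = (11.7 + 7.4 + 13.6)/2 = 16.35
Area = √(s(s−a)(s−b)(s−c)) = √(16.35·4.65·8.95·2.75) ≈ √1871.23 ≈ 43.2577
abc = 11.7·7.4·13.6 = 1177.488
R = abc/(4·Area) ≈ 1177.488/(4·43.2577) = 1177.488/173.031 ≈ 6.80508

R = 6.805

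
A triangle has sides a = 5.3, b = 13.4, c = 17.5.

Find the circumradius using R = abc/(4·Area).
First find the area with Heron's formula.
s = (5.3 + 13.4 + 17.5)/2 = 18.1
Area = √(s(s−a)(s−b)(s−c)) = √(18.1·12.8·4.7·0.6) ≈ √653.338 ≈ 25.5605
abc = 5.3·13.4·17.5 = 1242.85
R = abc/(4·Area) ≈ 1242.85/(4·25.5605) = 1242.85/102.242 ≈ 12.156

R = 12.16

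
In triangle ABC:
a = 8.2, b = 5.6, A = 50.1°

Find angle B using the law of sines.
a/sin(A) = b/sin(B)  ⇒  sin(B) = b·sin(A)/a = 5.6·sin(50.1°)/8.2
sin(50.1°) ≈ 0.767165
sin(B) ≈ 5.6·0.767165/8.2 ≈ 4.29612/8.2 ≈ 0.523918
B = arcsin(0.523918) ≈ 31.5954°
(Since b ≤ a we need B ≤ A, so the obtuse alternative 180° − 31.5954° ≈ 148.405° is rejected.)

B = 31.6°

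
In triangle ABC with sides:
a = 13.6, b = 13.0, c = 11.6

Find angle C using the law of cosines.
c² = a² + b² − 2ab·cos(C)  ⇒  cos(C) = (a² + b² − c²)/(2ab)
cos(C) = (13.6² + 13.0² − 11.6²)/(2·13.6·13.0) = (184.96 + 169 − 134.56)/353.6 = 219.4/353.6 ≈ 0.620475
C = arccos(0.620475) ≈ 51.6492°

C = 51.65°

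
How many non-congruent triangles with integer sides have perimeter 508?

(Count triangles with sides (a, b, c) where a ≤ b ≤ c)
Let a ≤ b ≤ c with a + b + c = 508. The only binding inequality is a + b > c, i.e. 508 − c > c, so c < 508/2; and c ≥ 508/3 since c is the largest side.
So 170 ≤ c ≤ 253. For each c, b runs from ⌈(508 − c)/2⌉ up to c (then a = 508 − b − c satisfies 1 ≤ a ≤ b automatically), giving c − ⌈(508 − c)/2⌉ + 1 choices.
Summing over c: 2 + 3 + 5 + 6 + … + 125 + 126  (84 terms, c = 170, …, 253) = 5376
Check (closed form: nearest integer to p²/48 for even p, (p+3)²/48 for odd p): 508²/48 = 258064/48 ≈ 5376.33 → 5376

5376 triangles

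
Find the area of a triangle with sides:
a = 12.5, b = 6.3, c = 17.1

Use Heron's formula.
s = (12.5 + 6.3 + 17.1)/2 = 35.9/2 = 17.95
s − a = 5.45, s − b = 11.65, s − c = 0.85
s(s−a)(s−b)(s−c) = 17.95·5.45·11.65·0.85 ≈ 968.737
Area = √968.737 ≈ 31.1245

Area = 31.12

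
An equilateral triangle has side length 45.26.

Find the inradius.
r = Area/s with s the semi-perimeter.
Area = (√3/4)·45.26² = (√3/4)·2048.4676 ≈ 0.433013·2048.4676 ≈ 887.012
s = 3·45.26/2 = 67.89
r ≈ 887.012/67.89 ≈ 13.0654
(Equivalently r = side/(2√3) = 45.26/3.4641 ≈ 13.0654.)

r = 13.07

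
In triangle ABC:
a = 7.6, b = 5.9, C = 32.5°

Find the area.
Two sides and the included angle (SAS): A = ½·a·b·sin(C) = ½·7.6·5.9·sin(32.5°)
sin(32.5°) ≈ 0.5373
A ≈ ½·44.84·0.5373 = 22.42·0.5373 ≈ 12.0463

Area = 12.05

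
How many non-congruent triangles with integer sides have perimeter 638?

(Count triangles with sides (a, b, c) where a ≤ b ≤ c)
Let a ≤ b ≤ c with a + b + c = 638. The only binding inequality is a + b > c, i.e. 638 − c > c, so c < 638/2; and c ≥ 638/3 since c is the largest side.
So 213 ≤ c ≤ 318. For each c, b runs from ⌈(638 − c)/2⌉ up to c (then a = 638 − b − c satisfies 1 ≤ a ≤ b automatically), giving c − ⌈(638 − c)/2⌉ + 1 choices.
Summing over c: 1 + 3 + 4 + 6 + … + 157 + 159  (106 terms, c = 213, …, 318) = 8480
Check (closed form: nearest integer to p²/48 for even p, (p+3)²/48 for odd p): 638²/48 = 407044/48 ≈ 8480.08 → 8480

8480 triangles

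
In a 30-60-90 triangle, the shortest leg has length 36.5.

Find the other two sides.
In a 30-60-90 triangle the sides are in ratio 1 : √3 : 2 (short leg : long leg : hypotenuse).
Long leg = 36.5·√3 ≈ 36.5·1.73205 ≈ 63.2199
Hypotenuse = 2·36.5 = 73

Long leg = 36.5√3 = 63.22, Hypotenuse = 73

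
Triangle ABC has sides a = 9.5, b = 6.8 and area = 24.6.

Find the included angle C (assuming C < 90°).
Area = ½·a·b·sin(C)  ⇒  sin(C) = 2·Area/(a·b) = 2·24.6/(9.5·6.8) = 49.2/64.6 ≈ 0.76161
C = arcsin(0.76161) ≈ 49.6063° (taking the acute solution since C < 90°)

C = 49.61°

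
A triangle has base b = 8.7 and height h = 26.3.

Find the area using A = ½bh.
A = ½·b·h = ½·8.7·26.3 = ½·228.81 = 114.405

Area = 114.405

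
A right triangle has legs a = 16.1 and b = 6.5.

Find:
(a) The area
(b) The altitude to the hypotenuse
(a) The legs are perpendicular, so Area = ½·a·b = ½·16.1·6.5 = ½·104.65 = 52.325
(b) Hypotenuse c = √(a² + b²) = √(259.21 + 42.25) = √301.46 ≈ 17.3626
    Area = ½·c·h_c  ⇒  h_c = 2·Area/c = 104.65/17.3626 ≈ 6.02732

Area = 52.325, h_c = 6.027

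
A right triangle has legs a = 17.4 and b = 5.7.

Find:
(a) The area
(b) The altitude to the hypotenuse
(a) The legs are perpendicular, so Area = ½·a·b = ½·17.4·5.7 = ½·99.18 = 49.59
(b) Hypotenuse c = √(a² + b²) = √(302.76 + 32.49) = √335.25 ≈ 18.3098
    Area = ½·c·h_c  ⇒  h_c = 2·Area/c = 99.18/18.3098 ≈ 5.41676

Area = 49.59, h_c = 5.417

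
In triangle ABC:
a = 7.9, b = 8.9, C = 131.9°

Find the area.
Two sides and the included angle (SAS): A = ½·a·b·sin(C) = ½·7.9·8.9·sin(131.9°)
sin(131.9°) ≈ 0.744312
A ≈ ½·70.31·0.744312 = 35.155·0.744312 ≈ 26.1663

Area = 26.17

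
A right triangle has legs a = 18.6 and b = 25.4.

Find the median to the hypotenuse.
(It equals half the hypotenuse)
Hypotenuse c = √(a² + b²) = √(345.96 + 645.16) = √991.12 ≈ 31.4821
Median to hypotenuse = c/2 ≈ 31.4821/2 ≈ 15.741

Median = 15.74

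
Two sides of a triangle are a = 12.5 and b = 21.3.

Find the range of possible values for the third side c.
Triangle inequality: |a − b| < c < a + b
|a − b| = |12.5 − 21.3| = 8.8
a + b = 12.5 + 21.3 = 33.8

8.8 < c < 33.8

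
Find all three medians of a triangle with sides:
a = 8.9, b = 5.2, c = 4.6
Median formula: m_a = ½√(2b² + 2c² − a²) (and cyclically). a² = 79.21, b² = 27.04, c² = 21.16.
m_a = ½√(2·27.04 + 2·21.16 − 79.21) = ½√17.19 ≈ ½·4.14608 ≈ 2.07304
m_b = ½√(2·79.21 + 2·21.16 − 27.04) = ½√173.7 ≈ ½·13.1795 ≈ 6.58976
m_c = ½√(2·79.21 + 2·27.04 − 21.16) = ½√191.34 ≈ ½·13.8326 ≈ 6.91629

m_a = 2.073, m_b = 6.59, m_c = 6.916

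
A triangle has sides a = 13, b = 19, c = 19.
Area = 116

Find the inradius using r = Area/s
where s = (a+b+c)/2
s = (13 + 19 + 19)/2 = 51/2 = 25.5
r = Area/s = 116/25.5 ≈ 4.54902

r = 4.549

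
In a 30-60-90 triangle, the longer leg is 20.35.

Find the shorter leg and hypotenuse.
In a 30-60-90 triangle the sides are in ratio 1 : √3 : 2, so short leg = long leg/√3 and hypotenuse = 2·(short leg).
Short leg = 20.35/√3 ≈ 20.35/1.73205 ≈ 11.7491
Hypotenuse = 2·11.7491 ≈ 23.4982

Short leg = 11.75, Hypotenuse = 23.5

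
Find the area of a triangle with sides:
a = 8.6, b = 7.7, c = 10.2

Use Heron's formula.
s = (8.6 + 7.7 + 10.2)/2 = 26.5/2 = 13.25
s − a = 4.65, s − b = 5.55, s − c = 3.05
s(s−a)(s−b)(s−c) = 13.25·4.65·5.55·3.05 ≈ 1042.95
Area = √1042.95 ≈ 32.2947

Area = 32.29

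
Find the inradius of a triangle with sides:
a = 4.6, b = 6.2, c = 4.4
r = Area/s where s is the semi-perimeter.
s = (4.6 + 6.2 + 4.4)/2 = 15.2/2 = 7.6
Area = √(s(s−a)(s−b)(s−c)) = √(7.6·3·1.4·3.2) ≈ √102.144 ≈ 10.1066
r ≈ 10.1066/7.6 ≈ 1.32982

r = 1.33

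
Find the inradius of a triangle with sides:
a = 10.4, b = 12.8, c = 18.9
r = Area/s where s is the semi-perimeter.
s = (10.4 + 12.8 + 18.9)/2 = 42.1/2 = 21.05
Area = √(s(s−a)(s−b)(s−c)) = √(21.05·10.65·8.25·2.15) ≈ √3976.44 ≈ 63.059
r ≈ 63.059/21.05 ≈ 2.99568

r = 2.996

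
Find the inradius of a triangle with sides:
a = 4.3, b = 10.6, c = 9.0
r = Area/s where s is the semi-perimeter.
s = (4.3 + 10.6 + 9.0)/2 = 23.9/2 = 11.95
Area = √(s(s−a)(s−b)(s−c)) = √(11.95·7.65·1.35·2.95) ≈ √364.07 ≈ 19.0806
r ≈ 19.0806/11.95 ≈ 1.5967

r = 1.597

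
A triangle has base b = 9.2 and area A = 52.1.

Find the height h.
A = ½·b·h  ⇒  h = 2A/b = 2·52.1/9.2 = 104.2/9.2 ≈ 11.3261

h = 11.33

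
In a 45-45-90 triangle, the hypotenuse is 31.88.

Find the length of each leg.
In a 45-45-90 triangle hypotenuse = leg·√2, so leg = hypotenuse/√2.
Leg = 31.88/√2 ≈ 31.88/1.41421 ≈ 22.5426

Each leg = 22.54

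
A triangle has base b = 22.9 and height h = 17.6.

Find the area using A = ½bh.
A = ½·b·h = ½·22.9·17.6 = ½·403.04 = 201.52

Area = 201.52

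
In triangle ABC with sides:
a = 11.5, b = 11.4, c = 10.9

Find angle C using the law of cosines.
c² = a² + b² − 2ab·cos(C)  ⇒  cos(C) = (a² + b² − c²)/(2ab)
cos(C) = (11.5² + 11.4² − 10.9²)/(2·11.5·11.4) = (132.25 + 129.96 − 118.81)/262.2 = 143.4/262.2 ≈ 0.546911
C = arccos(0.546911) ≈ 56.8447°

C = 56.84°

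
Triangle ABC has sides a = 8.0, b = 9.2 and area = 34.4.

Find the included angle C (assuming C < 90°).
Area = ½·a·b·sin(C)  ⇒  sin(C) = 2·Area/(a·b) = 2·34.4/(8.0·9.2) = 68.8/73.6 ≈ 0.934783
C = arcsin(0.934783) ≈ 69.1931° (taking the acute solution since C < 90°)

C = 69.19°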